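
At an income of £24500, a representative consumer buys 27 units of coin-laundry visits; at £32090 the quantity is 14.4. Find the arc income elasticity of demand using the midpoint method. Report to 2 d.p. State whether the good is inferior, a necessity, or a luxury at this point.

-2.27 (inferior good)

ΔQ = 14.4 − 27 = -12.6; midpoint Q̄ = (27 + 14.4)/2 = 20.7.
ΔI = 32090 − 24500 = 7590; midpoint Ī = (24500 + 32090)/2 = 28295.
η = (ΔQ/Q̄) ÷ (ΔI/Ī) = (-12.6/20.7) ÷ (7590/28295) = -2.27.
η < 0 ⇒ inferior good.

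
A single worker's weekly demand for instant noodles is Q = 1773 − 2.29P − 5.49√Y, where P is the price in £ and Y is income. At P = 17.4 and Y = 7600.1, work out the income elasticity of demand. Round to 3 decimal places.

-0.191

At P = 17.4, Y = 7600.1: Q = 1254.544.
Holding P constant, ∂Q/∂Y = -5.49/(2√Y) = -0.0314871.
η_Y = (∂Q/∂Y)·(Y/Q) = -0.0314871 × (7600.1/1254.544) = -0.191.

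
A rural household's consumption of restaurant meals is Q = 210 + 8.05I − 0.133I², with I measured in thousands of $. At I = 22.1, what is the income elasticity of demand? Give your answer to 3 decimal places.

At I = 22.1: Q = 322.9465.
dQ/dI = 8.05 − 0.266I = 2.17140.
η = (dQ/dI)·(I/Q) = 2.17140 × (22.1/322.9465) = 0.149.

0.149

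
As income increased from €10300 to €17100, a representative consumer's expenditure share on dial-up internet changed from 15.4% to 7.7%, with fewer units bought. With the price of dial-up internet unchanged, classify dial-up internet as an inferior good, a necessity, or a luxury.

inferior good

Quantity demanded falls as income rises, so η < 0.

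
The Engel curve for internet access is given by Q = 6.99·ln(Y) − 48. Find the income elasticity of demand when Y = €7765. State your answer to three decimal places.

0.478

At Y = 7765: Q = 14.612.
dQ/dY = 6.99/Y = 0.000900193 at this income.
η = (dQ/dY)·(Y/Q) = 0.000900193 × (7765/14.612) = 0.478.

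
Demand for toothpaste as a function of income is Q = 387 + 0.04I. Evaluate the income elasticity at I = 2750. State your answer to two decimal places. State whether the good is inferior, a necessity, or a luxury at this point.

0.22 (necessity)

At I = 2750: Q = 497.000.
dQ/dI = 0.04.
η = (dQ/dI)·(I/Q) = 0.04 × (2750/497.000) = 0.22.
Since 0 < η < 1, the good is a necessity.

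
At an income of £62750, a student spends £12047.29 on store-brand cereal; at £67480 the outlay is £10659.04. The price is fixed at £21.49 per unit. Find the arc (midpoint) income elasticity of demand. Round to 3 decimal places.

With a constant price, Q₁ = 12047.29/21.49 = 560.600 and Q₂ = 10659.04/21.49 = 496.000 (equivalently, work directly with expenditure since P cancels).
Midpoint %ΔQ = (10659.04 − 12047.29)/11353.17 = -0.12228; midpoint %ΔI = (67480 − 62750)/65115 = 0.07264.
η = -0.12228 / 0.07264 = -1.683.

-1.683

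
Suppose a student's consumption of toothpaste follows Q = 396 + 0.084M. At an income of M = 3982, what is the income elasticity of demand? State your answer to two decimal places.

0.46

At M = 3982: Q = 730.488.
dQ/dM = 0.084.
η = (dQ/dM)·(M/Q) = 0.084 × (3982/730.488) = 0.46.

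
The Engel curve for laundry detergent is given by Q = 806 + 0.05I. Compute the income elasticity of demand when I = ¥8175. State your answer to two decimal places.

0.34

At I = 8175: Q = 1214.750.
dQ/dI = 0.05.
η = (dQ/dI)·(I/Q) = 0.05 × (8175/1214.750) = 0.34.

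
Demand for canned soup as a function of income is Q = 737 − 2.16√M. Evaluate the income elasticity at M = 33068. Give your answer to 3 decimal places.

-0.571

At M = 33068: Q = 344.212.
dQ/dM = -2.16/(2√M) = -0.00593909 at this income.
η = (dQ/dM)·(M/Q) = -0.00593909 × (33068/344.212) = -0.571.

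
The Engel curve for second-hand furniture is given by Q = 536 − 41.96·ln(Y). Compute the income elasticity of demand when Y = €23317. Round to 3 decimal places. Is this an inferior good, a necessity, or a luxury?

-0.368 (inferior good)

At Y = 23317: Q = 114.011.
dQ/dY = -41.96/Y = -0.00179955 at this income.
η = (dQ/dY)·(Y/Q) = -0.00179955 × (23317/114.011) = -0.368.
Since η < 0, the good is an inferior good.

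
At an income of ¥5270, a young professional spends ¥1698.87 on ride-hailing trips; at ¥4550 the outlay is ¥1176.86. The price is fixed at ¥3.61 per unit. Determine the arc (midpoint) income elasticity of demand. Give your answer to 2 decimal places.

2.48

With a constant price, Q₁ = 1698.87/3.61 = 470.601 and Q₂ = 1176.86/3.61 = 326.000 (equivalently, work directly with expenditure since P cancels).
Midpoint %ΔQ = (1176.86 − 1698.87)/1437.86 = -0.36305; midpoint %ΔI = (4550 − 5270)/4910 = -0.14664.
η = -0.36305 / -0.14664 = 2.48.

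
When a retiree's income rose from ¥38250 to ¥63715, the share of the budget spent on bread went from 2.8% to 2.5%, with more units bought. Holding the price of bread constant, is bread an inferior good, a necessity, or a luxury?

necessity

Quantity rises but the budget share falls as income rises, so 0 < η < 1.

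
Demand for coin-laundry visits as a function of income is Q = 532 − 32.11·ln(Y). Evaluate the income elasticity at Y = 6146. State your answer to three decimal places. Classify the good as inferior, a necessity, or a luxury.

At Y = 6146: Q = 251.887.
dQ/dY = -32.11/Y = -0.00522454 at this income.
η = (dQ/dY)·(Y/Q) = -0.00522454 × (6146/251.887) = -0.127.
Since η < 0, the good is an inferior good.

-0.127 (inferior good)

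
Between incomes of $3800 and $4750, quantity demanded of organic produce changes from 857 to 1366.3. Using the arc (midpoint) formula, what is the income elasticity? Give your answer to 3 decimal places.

2.062

ΔQ = 1366.3 − 857 = 509.3; midpoint Q̄ = (857 + 1366.3)/2 = 1111.65.
ΔI = 4750 − 3800 = 950; midpoint Ī = (3800 + 4750)/2 = 4275.
η = (ΔQ/Q̄) ÷ (ΔI/Ī) = (509.3/1111.65) ÷ (950/4275) = 2.062.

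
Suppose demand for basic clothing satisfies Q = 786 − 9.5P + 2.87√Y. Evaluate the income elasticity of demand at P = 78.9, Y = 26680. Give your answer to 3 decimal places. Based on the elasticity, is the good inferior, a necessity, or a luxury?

At P = 78.9, Y = 26680: Q = 505.236.
Holding P constant, ∂Q/∂Y = 2.87/(2√Y) = 0.00878535.
η_Y = (∂Q/∂Y)·(Y/Q) = 0.00878535 × (26680/505.236) = 0.464.
Since 0 < η < 1, this is a necessity.

0.464 (necessity)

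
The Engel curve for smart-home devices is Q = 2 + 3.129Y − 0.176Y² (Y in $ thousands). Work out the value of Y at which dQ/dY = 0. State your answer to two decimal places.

dQ/dY = 3.129 − 0.352Y.
The good is inferior where dQ/dY < 0. Setting dQ/dY = 0 gives Y = 3.129 / 0.352 = 8.89.

8.89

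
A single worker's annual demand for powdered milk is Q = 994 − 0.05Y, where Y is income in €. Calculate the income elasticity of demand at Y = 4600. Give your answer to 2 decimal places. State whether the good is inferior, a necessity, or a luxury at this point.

-0.30 (inferior good)

At Y = 4600: Q = 764.000.
dQ/dY = −0.05.
η = (dQ/dY)·(Y/Q) = -0.05 × (4600/764.000) = -0.30.
Since η < 0, the good is an inferior good.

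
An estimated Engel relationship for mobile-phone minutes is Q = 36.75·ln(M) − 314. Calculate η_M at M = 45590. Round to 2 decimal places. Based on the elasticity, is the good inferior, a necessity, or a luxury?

0.46 (necessity)

At M = 45590: Q = 80.234.
dQ/dM = 36.75/M = 0.000806098 at this income.
η = (dQ/dM)·(M/Q) = 0.000806098 × (45590/80.234) = 0.46.
Since 0 < η < 1, the good is a necessity.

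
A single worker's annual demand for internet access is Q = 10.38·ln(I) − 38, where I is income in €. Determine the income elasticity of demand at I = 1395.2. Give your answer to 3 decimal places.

0.279

At I = 1395.2: Q = 37.159.
dQ/dI = 10.38/I = 0.00743979 at this income.
η = (dQ/dI)·(I/Q) = 0.00743979 × (1395.2/37.159) = 0.279.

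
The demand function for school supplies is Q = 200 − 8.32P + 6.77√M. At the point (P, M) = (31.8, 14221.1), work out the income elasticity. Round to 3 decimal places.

0.543

At P = 31.8, M = 14221.1: Q = 742.762.
Holding P constant, ∂Q/∂M = 6.77/(2√M) = 0.0283852.
η_M = (∂Q/∂M)·(M/Q) = 0.0283852 × (14221.1/742.762) = 0.543.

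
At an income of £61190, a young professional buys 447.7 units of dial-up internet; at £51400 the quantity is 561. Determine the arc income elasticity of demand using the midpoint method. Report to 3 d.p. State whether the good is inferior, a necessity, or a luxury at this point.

-1.292 (inferior good)

ΔQ = 561 − 447.7 = 113.3; midpoint Q̄ = (447.7 + 561)/2 = 504.35.
ΔI = 51400 − 61190 = -9790; midpoint Ī = (61190 + 51400)/2 = 56295.
η = (ΔQ/Q̄) ÷ (ΔI/Ī) = (113.3/504.35) ÷ (-9790/56295) = -1.292.
η < 0 ⇒ inferior good.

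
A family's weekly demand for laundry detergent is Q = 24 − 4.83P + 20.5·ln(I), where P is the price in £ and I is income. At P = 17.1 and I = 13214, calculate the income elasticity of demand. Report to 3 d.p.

At P = 17.1, I = 13214: Q = 135.932.
Holding P constant, ∂Q/∂I = 20.5/I = 0.00155138.
η_I = (∂Q/∂I)·(I/Q) = 0.00155138 × (13214/135.932) = 0.151.

0.151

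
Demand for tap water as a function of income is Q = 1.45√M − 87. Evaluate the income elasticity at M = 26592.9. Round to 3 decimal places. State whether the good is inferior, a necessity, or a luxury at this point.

At M = 26592.9: Q = 149.456.
dQ/dM = 1.45/(2√M) = 0.00444585 at this income.
η = (dQ/dM)·(M/Q) = 0.00444585 × (26592.9/149.456) = 0.791.
Since 0 < η < 1, the good is a necessity.

0.791 (necessity)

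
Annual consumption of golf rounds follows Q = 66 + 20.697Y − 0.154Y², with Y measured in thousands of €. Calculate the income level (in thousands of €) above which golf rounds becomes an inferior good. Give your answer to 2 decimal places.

67.20

dQ/dY = 20.697 − 0.308Y.
The good is inferior where dQ/dY < 0. Setting dQ/dY = 0 gives Y = 20.697 / 0.308 = 67.20.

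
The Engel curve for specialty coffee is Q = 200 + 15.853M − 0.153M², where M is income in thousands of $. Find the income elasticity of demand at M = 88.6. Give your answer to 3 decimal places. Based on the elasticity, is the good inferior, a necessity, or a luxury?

-2.472 (inferior good)

At M = 88.6: Q = 403.5319.
dQ/dM = 15.853 − 0.306M = -11.25860.
η = (dQ/dM)·(M/Q) = -11.25860 × (88.6/403.5319) = -2.472.
η < 0 ⇒ inferior good.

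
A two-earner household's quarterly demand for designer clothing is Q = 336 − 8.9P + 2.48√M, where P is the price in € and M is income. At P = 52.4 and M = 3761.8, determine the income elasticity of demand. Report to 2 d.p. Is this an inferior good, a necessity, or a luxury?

At P = 52.4, M = 3761.8: Q = 21.747.
Holding P constant, ∂Q/∂M = 2.48/(2√M) = 0.0202173.
η_M = (∂Q/∂M)·(M/Q) = 0.0202173 × (3761.8/21.747) = 3.50.
Since η > 1, this is a luxury.

3.50 (luxury)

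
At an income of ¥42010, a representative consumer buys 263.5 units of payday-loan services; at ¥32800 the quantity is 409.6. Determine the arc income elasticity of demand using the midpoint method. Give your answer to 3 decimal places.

-1.763

ΔQ = 409.6 − 263.5 = 146.1; midpoint Q̄ = (263.5 + 409.6)/2 = 336.55.
ΔI = 32800 − 42010 = -9210; midpoint Ī = (42010 + 32800)/2 = 37405.
η = (ΔQ/Q̄) ÷ (ΔI/Ī) = (146.1/336.55) ÷ (-9210/37405) = -1.763.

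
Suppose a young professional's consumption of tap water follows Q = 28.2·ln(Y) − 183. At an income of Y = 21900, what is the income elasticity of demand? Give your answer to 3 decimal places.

At Y = 21900: Q = 98.838.
dQ/dY = 28.2/Y = 0.00128767 at this income.
η = (dQ/dY)·(Y/Q) = 0.00128767 × (21900/98.838) = 0.285.

0.285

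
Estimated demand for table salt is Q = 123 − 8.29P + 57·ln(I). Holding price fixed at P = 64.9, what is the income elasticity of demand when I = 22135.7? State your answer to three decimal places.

At P = 64.9, I = 22135.7: Q = 155.261.
Holding P constant, ∂Q/∂I = 57/I = 0.00257503.
η_I = (∂Q/∂I)·(I/Q) = 0.00257503 × (22135.7/155.261) = 0.367.

0.367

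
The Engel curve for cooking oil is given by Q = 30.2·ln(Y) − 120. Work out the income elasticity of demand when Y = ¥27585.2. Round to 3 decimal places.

At Y = 27585.2: Q = 188.796.
dQ/dY = 30.2/Y = 0.00109479 at this income.
η = (dQ/dY)·(Y/Q) = 0.00109479 × (27585.2/188.796) = 0.160.

0.160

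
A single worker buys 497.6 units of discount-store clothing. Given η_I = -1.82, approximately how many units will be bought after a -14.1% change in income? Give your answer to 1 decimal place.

625.3

%ΔQ ≈ η × %ΔI = -1.82 × (-14.1%) = 25.662%.
New Q ≈ 497.6 × (1 + 0.25662) = 625.3.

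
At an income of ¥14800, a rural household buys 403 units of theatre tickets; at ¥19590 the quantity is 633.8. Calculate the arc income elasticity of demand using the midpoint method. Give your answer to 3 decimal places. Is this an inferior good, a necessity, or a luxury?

1.598 (luxury)

ΔQ = 633.8 − 403 = 230.8; midpoint Q̄ = (403 + 633.8)/2 = 518.4.
ΔI = 19590 − 14800 = 4790; midpoint Ī = (14800 + 19590)/2 = 17195.
η = (ΔQ/Q̄) ÷ (ΔI/Ī) = (230.8/518.4) ÷ (4790/17195) = 1.598.
η > 1 ⇒ luxury.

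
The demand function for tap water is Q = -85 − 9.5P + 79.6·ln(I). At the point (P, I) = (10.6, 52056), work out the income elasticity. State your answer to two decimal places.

0.12

At P = 10.6, I = 52056: Q = 678.762.
Holding P constant, ∂Q/∂I = 79.6/I = 0.00152912.
η_I = (∂Q/∂I)·(I/Q) = 0.00152912 × (52056/678.762) = 0.12.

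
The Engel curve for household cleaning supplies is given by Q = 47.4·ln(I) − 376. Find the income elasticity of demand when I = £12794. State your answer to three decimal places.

0.656

At I = 12794: Q = 72.249.
dQ/dI = 47.4/I = 0.00370486 at this income.
η = (dQ/dI)·(I/Q) = 0.00370486 × (12794/72.249) = 0.656.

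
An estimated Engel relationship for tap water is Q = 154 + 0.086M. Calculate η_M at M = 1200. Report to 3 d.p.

0.401

At M = 1200: Q = 257.200.
dQ/dM = 0.086.
η = (dQ/dM)·(M/Q) = 0.086 × (1200/257.200) = 0.401.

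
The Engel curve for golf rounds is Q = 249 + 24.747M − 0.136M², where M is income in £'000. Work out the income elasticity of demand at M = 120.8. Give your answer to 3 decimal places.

-0.781

At M = 120.8: Q = 1253.8386.
dQ/dM = 24.747 − 0.272M = -8.11060.
η = (dQ/dM)·(M/Q) = -8.11060 × (120.8/1253.8386) = -0.781.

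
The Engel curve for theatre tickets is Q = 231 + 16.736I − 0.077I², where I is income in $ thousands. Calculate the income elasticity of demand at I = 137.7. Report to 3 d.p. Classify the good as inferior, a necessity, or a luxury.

-0.572 (inferior good)

At I = 137.7: Q = 1075.5279.
dQ/dI = 16.736 − 0.154I = -4.46980.
η = (dQ/dI)·(I/Q) = -4.46980 × (137.7/1075.5279) = -0.572.
η < 0 ⇒ inferior good.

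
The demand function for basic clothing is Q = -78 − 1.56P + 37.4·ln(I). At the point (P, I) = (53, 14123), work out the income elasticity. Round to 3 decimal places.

0.190

At P = 53, I = 14123: Q = 196.698.
Holding P constant, ∂Q/∂I = 37.4/I = 0.00264816.
η_I = (∂Q/∂I)·(I/Q) = 0.00264816 × (14123/196.698) = 0.190.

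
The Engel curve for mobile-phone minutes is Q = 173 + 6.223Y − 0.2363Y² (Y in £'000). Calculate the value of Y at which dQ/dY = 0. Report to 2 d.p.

dQ/dY = 6.223 − 0.4726Y.
The good is inferior where dQ/dY < 0. Setting dQ/dY = 0 gives Y = 6.223 / 0.4726 = 13.17.

13.17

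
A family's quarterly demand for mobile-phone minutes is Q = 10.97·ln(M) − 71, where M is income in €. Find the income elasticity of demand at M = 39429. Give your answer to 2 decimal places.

0.24

At M = 39429: Q = 45.087.
dQ/dM = 10.97/M = 0.000278222 at this income.
η = (dQ/dM)·(M/Q) = 0.000278222 × (39429/45.087) = 0.24.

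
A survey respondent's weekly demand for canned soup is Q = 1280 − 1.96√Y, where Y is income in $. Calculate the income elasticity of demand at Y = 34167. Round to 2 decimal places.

At Y = 34167: Q = 917.707.
dQ/dY = -1.96/(2√Y) = -0.00530179 at this income.
η = (dQ/dY)·(Y/Q) = -0.00530179 × (34167/917.707) = -0.20.

-0.20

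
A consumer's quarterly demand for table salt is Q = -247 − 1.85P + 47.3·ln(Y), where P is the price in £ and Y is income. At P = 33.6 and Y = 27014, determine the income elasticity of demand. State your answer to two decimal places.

At P = 33.6, Y = 27014: Q = 173.494.
Holding P constant, ∂Q/∂Y = 47.3/Y = 0.00175094.
η_Y = (∂Q/∂Y)·(Y/Q) = 0.00175094 × (27014/173.494) = 0.27.

0.27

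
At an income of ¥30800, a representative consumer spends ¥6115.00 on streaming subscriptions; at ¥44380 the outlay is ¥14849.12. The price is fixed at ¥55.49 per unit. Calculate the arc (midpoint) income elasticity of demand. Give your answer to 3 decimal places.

With a constant price, Q₁ = 6115.00/55.49 = 110.200 and Q₂ = 14849.12/55.49 = 267.600 (equivalently, work directly with expenditure since P cancels).
Midpoint %ΔQ = (14849.12 − 6115.00)/10482.06 = 0.83324; midpoint %ΔI = (44380 − 30800)/37590 = 0.36127.
η = 0.83324 / 0.36127 = 2.306.

2.306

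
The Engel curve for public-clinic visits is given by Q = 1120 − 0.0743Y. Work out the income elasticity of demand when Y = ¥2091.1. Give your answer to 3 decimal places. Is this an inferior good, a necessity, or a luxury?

-0.161 (inferior good)

At Y = 2091.1: Q = 964.631.
dQ/dY = −0.0743.
η = (dQ/dY)·(Y/Q) = -0.0743 × (2091.1/964.631) = -0.161.
Since η < 0, the good is an inferior good.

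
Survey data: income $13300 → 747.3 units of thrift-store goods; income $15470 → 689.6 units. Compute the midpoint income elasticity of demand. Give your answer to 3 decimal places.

-0.532

ΔQ = 689.6 − 747.3 = -57.7; midpoint Q̄ = (747.3 + 689.6)/2 = 718.45.
ΔI = 15470 − 13300 = 2170; midpoint Ī = (13300 + 15470)/2 = 14385.
η = (ΔQ/Q̄) ÷ (ΔI/Ī) = (-57.7/718.45) ÷ (2170/14385) = -0.532.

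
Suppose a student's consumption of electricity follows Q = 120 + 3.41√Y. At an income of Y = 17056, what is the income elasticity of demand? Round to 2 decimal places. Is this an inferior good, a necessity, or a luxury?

At Y = 17056: Q = 565.341.
dQ/dY = 3.41/(2√Y) = 0.0130553 at this income.
η = (dQ/dY)·(Y/Q) = 0.0130553 × (17056/565.341) = 0.39.
Since 0 < η < 1, the good is a necessity.

0.39 (necessity)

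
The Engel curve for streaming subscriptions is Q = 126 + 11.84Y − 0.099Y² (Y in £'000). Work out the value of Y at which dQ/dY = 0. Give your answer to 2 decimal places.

dQ/dY = 11.84 − 0.198Y.
The good is inferior where dQ/dY < 0. Setting dQ/dY = 0 gives Y = 11.84 / 0.198 = 59.80.

59.80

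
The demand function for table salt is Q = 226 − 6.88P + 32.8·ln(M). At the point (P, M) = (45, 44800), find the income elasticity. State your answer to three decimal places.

At P = 45, M = 44800: Q = 267.687.
Holding P constant, ∂Q/∂M = 32.8/M = 0.000732143.
η_M = (∂Q/∂M)·(M/Q) = 0.000732143 × (44800/267.687) = 0.123.

0.123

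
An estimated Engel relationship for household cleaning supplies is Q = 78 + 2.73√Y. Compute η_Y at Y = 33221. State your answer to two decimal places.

At Y = 33221: Q = 575.587.
dQ/dY = 2.73/(2√Y) = 0.00748904 at this income.
η = (dQ/dY)·(Y/Q) = 0.00748904 × (33221/575.587) = 0.43.

0.43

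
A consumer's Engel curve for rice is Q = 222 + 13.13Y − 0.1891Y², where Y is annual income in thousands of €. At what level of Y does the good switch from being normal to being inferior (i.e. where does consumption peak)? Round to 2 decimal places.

34.72

dQ/dY = 13.13 − 0.3782Y.
The good is inferior where dQ/dY < 0. Setting dQ/dY = 0 gives Y = 13.13 / 0.3782 = 34.72.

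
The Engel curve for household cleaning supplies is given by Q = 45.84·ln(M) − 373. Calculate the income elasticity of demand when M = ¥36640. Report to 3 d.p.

0.422

At M = 36640: Q = 108.728.
dQ/dM = 45.84/M = 0.00125109 at this income.
η = (dQ/dM)·(M/Q) = 0.00125109 × (36640/108.728) = 0.422.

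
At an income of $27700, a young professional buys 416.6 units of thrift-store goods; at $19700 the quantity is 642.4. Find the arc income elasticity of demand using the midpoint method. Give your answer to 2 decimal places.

ΔQ = 642.4 − 416.6 = 225.8; midpoint Q̄ = (416.6 + 642.4)/2 = 529.5.
ΔI = 19700 − 27700 = -8000; midpoint Ī = (27700 + 19700)/2 = 23700.
η = (ΔQ/Q̄) ÷ (ΔI/Ī) = (225.8/529.5) ÷ (-8000/23700) = -1.26.

-1.26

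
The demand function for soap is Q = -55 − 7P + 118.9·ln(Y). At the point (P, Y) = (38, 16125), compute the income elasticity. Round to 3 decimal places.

At P = 38, Y = 16125: Q = 830.918.
Holding P constant, ∂Q/∂Y = 118.9/Y = 0.00737364.
η_Y = (∂Q/∂Y)·(Y/Q) = 0.00737364 × (16125/830.918) = 0.143.

0.143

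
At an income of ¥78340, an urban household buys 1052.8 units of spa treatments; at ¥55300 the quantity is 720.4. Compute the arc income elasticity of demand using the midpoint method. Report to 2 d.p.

ΔQ = 720.4 − 1052.8 = -332.4; midpoint Q̄ = (1052.8 + 720.4)/2 = 886.6.
ΔI = 55300 − 78340 = -23040; midpoint Ī = (78340 + 55300)/2 = 66820.
η = (ΔQ/Q̄) ÷ (ΔI/Ī) = (-332.4/886.6) ÷ (-23040/66820) = 1.09.

1.09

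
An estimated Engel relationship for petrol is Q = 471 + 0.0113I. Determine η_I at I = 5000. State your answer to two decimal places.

0.11

At I = 5000: Q = 527.500.
dQ/dI = 0.0113.
η = (dQ/dI)·(I/Q) = 0.0113 × (5000/527.500) = 0.11.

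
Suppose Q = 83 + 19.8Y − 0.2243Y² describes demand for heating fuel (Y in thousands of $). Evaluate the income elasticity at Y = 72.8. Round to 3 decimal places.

-2.789

At Y = 72.8: Q = 335.6859.
dQ/dY = 19.8 − 0.4486Y = -12.85808.
η = (dQ/dY)·(Y/Q) = -12.85808 × (72.8/335.6859) = -2.789.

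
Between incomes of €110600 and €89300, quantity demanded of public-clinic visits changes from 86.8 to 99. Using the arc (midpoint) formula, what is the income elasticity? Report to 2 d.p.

ΔQ = 99 − 86.8 = 12.2; midpoint Q̄ = (86.8 + 99)/2 = 92.9.
ΔI = 89300 − 110600 = -21300; midpoint Ī = (110600 + 89300)/2 = 99950.
η = (ΔQ/Q̄) ÷ (ΔI/Ī) = (12.2/92.9) ÷ (-21300/99950) = -0.62.

-0.62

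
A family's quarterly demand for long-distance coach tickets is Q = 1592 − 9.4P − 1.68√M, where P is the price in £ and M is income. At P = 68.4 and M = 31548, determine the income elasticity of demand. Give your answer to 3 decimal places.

At P = 68.4, M = 31548: Q = 650.642.
Holding P constant, ∂Q/∂M = -1.68/(2√M) = -0.00472926.
η_M = (∂Q/∂M)·(M/Q) = -0.00472926 × (31548/650.642) = -0.229.

-0.229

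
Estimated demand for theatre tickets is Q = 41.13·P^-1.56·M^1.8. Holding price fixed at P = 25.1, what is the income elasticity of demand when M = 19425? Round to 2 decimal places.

1.80

For a multiplicative demand Q = A·P^α·M^β, the income elasticity is β everywhere.
Here β = 1.8, so η = 1.80.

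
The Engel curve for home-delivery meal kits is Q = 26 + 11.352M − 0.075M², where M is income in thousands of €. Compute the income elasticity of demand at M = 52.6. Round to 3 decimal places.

At M = 52.6: Q = 415.6082.
dQ/dM = 11.352 − 0.15M = 3.46200.
η = (dQ/dM)·(M/Q) = 3.46200 × (52.6/415.6082) = 0.438.

0.438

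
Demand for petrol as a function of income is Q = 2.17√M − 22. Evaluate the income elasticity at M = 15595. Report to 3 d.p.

0.544

At M = 15595: Q = 248.989.
dQ/dM = 2.17/(2√M) = 0.00868834 at this income.
η = (dQ/dM)·(M/Q) = 0.00868834 × (15595/248.989) = 0.544.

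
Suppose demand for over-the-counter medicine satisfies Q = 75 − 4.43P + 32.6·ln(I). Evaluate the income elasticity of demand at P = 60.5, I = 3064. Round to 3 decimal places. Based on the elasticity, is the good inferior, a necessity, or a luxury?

0.475 (necessity)

At P = 60.5, I = 3064: Q = 68.681.
Holding P constant, ∂Q/∂I = 32.6/I = 0.0106397.
η_I = (∂Q/∂I)·(I/Q) = 0.0106397 × (3064/68.681) = 0.475.
Since 0 < η < 1, this is a necessity.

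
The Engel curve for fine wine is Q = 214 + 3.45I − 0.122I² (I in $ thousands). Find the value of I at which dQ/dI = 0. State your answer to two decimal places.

14.14

dQ/dI = 3.45 − 0.244I.
The good is inferior where dQ/dI < 0. Setting dQ/dI = 0 gives I = 3.45 / 0.244 = 14.14.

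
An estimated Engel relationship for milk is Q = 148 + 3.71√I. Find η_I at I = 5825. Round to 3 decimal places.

At I = 5825: Q = 431.153.
dQ/dI = 3.71/(2√I) = 0.024305 at this income.
η = (dQ/dI)·(I/Q) = 0.024305 × (5825/431.153) = 0.328.

0.328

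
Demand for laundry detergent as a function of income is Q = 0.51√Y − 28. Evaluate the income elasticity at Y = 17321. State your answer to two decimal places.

0.86

At Y = 17321: Q = 39.121.
dQ/dY = 0.51/(2√Y) = 0.00193755 at this income.
η = (dQ/dY)·(Y/Q) = 0.00193755 × (17321/39.121) = 0.86.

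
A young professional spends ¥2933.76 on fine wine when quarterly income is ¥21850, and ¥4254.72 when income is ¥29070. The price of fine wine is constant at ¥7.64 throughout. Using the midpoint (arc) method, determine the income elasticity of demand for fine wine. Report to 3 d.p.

1.296

With a constant price, Q₁ = 2933.76/7.64 = 384.000 and Q₂ = 4254.72/7.64 = 556.901 (equivalently, work directly with expenditure since P cancels).
Midpoint %ΔQ = (4254.72 − 2933.76)/3594.24 = 0.36752; midpoint %ΔI = (29070 − 21850)/25460 = 0.28358.
η = 0.36752 / 0.28358 = 1.296.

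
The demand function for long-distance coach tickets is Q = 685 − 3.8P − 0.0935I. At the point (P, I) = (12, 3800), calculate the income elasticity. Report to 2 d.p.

At P = 12, I = 3800: Q = 284.100.
Holding P constant, ∂Q/∂I = −0.0935.
η_I = (∂Q/∂I)·(I/Q) = -0.0935 × (3800/284.100) = -1.25.

-1.25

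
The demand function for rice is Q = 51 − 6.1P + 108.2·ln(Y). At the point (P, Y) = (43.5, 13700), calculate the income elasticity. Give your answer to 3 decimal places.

At P = 43.5, Y = 13700: Q = 816.271.
Holding P constant, ∂Q/∂Y = 108.2/Y = 0.00789781.
η_Y = (∂Q/∂Y)·(Y/Q) = 0.00789781 × (13700/816.271) = 0.133.

0.133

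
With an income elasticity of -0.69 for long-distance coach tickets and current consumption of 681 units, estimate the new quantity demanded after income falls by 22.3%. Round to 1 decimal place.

785.8

%ΔQ ≈ η × %ΔI = -0.69 × (-22.3%) = 15.387%.
New Q ≈ 681 × (1 + 0.15387) = 785.8.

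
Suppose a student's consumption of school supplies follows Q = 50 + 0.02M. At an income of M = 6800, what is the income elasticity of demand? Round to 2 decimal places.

At M = 6800: Q = 186.000.
dQ/dM = 0.02.
η = (dQ/dM)·(M/Q) = 0.02 × (6800/186.000) = 0.73.

0.73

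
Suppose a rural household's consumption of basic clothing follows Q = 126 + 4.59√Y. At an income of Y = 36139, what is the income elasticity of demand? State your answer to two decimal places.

0.44

At Y = 36139: Q = 998.571.
dQ/dY = 4.59/(2√Y) = 0.0120724 at this income.
η = (dQ/dY)·(Y/Q) = 0.0120724 × (36139/998.571) = 0.44.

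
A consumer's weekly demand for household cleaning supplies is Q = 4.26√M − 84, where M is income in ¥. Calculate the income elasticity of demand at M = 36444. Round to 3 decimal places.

At M = 36444: Q = 729.247.
dQ/dM = 4.26/(2√M) = 0.0111575 at this income.
η = (dQ/dM)·(M/Q) = 0.0111575 × (36444/729.247) = 0.558.

0.558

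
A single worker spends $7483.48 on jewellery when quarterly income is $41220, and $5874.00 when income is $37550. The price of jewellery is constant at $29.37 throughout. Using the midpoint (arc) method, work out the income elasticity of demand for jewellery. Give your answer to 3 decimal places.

With a constant price, Q₁ = 7483.48/29.37 = 254.800 and Q₂ = 5874.00/29.37 = 200.000 (equivalently, work directly with expenditure since P cancels).
Midpoint %ΔQ = (5874.00 − 7483.48)/6678.74 = -0.24099; midpoint %ΔI = (37550 − 41220)/39385 = -0.09318.
η = -0.24099 / -0.09318 = 2.586.

2.586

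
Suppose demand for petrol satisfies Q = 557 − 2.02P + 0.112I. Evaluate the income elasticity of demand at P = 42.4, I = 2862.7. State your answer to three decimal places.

At P = 42.4, I = 2862.7: Q = 791.974.
Holding P constant, ∂Q/∂I = 0.112.
η_I = (∂Q/∂I)·(I/Q) = 0.112 × (2862.7/791.974) = 0.405.

0.405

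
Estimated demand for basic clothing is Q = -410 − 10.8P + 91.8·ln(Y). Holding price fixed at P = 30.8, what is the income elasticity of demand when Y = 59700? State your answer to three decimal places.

At P = 30.8, Y = 59700: Q = 266.893.
Holding P constant, ∂Q/∂Y = 91.8/Y = 0.00153769.
η_Y = (∂Q/∂Y)·(Y/Q) = 0.00153769 × (59700/266.893) = 0.344.

0.344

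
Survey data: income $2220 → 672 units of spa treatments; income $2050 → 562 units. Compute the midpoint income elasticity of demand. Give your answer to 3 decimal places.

2.239

ΔQ = 562 − 672 = -110; midpoint Q̄ = (672 + 562)/2 = 617.
ΔI = 2050 − 2220 = -170; midpoint Ī = (2220 + 2050)/2 = 2135.
η = (ΔQ/Q̄) ÷ (ΔI/Ī) = (-110/617) ÷ (-170/2135) = 2.239.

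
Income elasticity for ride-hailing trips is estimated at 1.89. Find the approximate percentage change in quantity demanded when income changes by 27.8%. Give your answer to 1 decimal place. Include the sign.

52.5%

%ΔQ ≈ η × %ΔI = 1.89 × 27.8% = 52.5%.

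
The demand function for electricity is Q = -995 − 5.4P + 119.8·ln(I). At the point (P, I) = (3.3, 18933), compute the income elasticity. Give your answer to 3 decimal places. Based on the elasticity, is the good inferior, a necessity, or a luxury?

0.717 (necessity)

At P = 3.3, I = 18933: Q = 167.050.
Holding P constant, ∂Q/∂I = 119.8/I = 0.00632758.
η_I = (∂Q/∂I)·(I/Q) = 0.00632758 × (18933/167.050) = 0.717.
Since 0 < η < 1, this is a necessity.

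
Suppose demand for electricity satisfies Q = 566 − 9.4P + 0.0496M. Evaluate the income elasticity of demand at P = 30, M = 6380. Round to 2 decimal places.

0.53

At P = 30, M = 6380: Q = 600.448.
Holding P constant, ∂Q/∂M = 0.0496.
η_M = (∂Q/∂M)·(M/Q) = 0.0496 × (6380/600.448) = 0.53.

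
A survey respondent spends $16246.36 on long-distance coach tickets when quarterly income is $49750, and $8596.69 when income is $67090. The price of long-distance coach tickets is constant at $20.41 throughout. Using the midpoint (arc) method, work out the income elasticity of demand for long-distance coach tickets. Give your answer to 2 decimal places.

With a constant price, Q₁ = 16246.36/20.41 = 796.000 and Q₂ = 8596.69/20.41 = 421.200 (equivalently, work directly with expenditure since P cancels).
Midpoint %ΔQ = (8596.69 − 16246.36)/12421.53 = -0.61584; midpoint %ΔI = (67090 − 49750)/58420 = 0.29682.
η = -0.61584 / 0.29682 = -2.07.

-2.07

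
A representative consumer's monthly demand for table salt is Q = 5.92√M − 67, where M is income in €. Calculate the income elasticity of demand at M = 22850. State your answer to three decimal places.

0.540

At M = 22850: Q = 827.880.
dQ/dM = 5.92/(2√M) = 0.0195816 at this income.
η = (dQ/dM)·(M/Q) = 0.0195816 × (22850/827.880) = 0.540.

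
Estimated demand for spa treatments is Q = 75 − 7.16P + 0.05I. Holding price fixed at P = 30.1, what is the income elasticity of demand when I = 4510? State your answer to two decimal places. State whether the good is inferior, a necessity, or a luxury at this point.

At P = 30.1, I = 4510: Q = 84.984.
Holding P constant, ∂Q/∂I = 0.05.
η_I = (∂Q/∂I)·(I/Q) = 0.05 × (4510/84.984) = 2.65.
Since η > 1, this is a luxury.

2.65 (luxury)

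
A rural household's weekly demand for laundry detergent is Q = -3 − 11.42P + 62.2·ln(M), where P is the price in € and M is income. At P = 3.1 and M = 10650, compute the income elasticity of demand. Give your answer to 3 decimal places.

At P = 3.1, M = 10650: Q = 538.398.
Holding P constant, ∂Q/∂M = 62.2/M = 0.00584038.
η_M = (∂Q/∂M)·(M/Q) = 0.00584038 × (10650/538.398) = 0.116.

0.116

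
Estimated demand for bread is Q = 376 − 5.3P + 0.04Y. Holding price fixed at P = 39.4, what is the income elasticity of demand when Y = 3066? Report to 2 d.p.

At P = 39.4, Y = 3066: Q = 289.820.
Holding P constant, ∂Q/∂Y = 0.04.
η_Y = (∂Q/∂Y)·(Y/Q) = 0.04 × (3066/289.820) = 0.42.

0.42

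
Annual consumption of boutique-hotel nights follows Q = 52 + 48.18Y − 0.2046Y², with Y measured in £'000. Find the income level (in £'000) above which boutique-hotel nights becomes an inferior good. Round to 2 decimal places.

dQ/dY = 48.18 − 0.4092Y.
The good is inferior where dQ/dY < 0. Setting dQ/dY = 0 gives Y = 48.18 / 0.4092 = 117.74.

117.74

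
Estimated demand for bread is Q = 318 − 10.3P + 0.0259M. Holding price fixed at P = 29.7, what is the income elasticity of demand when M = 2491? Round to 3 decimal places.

0.842

At P = 29.7, M = 2491: Q = 76.607.
Holding P constant, ∂Q/∂M = 0.0259.
η_M = (∂Q/∂M)·(M/Q) = 0.0259 × (2491/76.607) = 0.842.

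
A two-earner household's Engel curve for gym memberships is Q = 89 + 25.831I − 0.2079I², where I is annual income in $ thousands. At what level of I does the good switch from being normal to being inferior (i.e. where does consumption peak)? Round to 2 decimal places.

dQ/dI = 25.831 − 0.4158I.
The good is inferior where dQ/dI < 0. Setting dQ/dI = 0 gives I = 25.831 / 0.4158 = 62.12.

62.12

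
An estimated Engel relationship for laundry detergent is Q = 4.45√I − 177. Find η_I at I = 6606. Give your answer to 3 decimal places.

0.979

At I = 6606: Q = 184.684.
dQ/dI = 4.45/(2√I) = 0.0273754 at this income.
η = (dQ/dI)·(I/Q) = 0.0273754 × (6606/184.684) = 0.979.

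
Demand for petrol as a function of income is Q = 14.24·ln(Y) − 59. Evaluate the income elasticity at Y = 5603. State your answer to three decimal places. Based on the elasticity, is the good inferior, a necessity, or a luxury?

0.223 (necessity)

At Y = 5603: Q = 63.906.
dQ/dY = 14.24/Y = 0.0025415 at this income.
η = (dQ/dY)·(Y/Q) = 0.0025415 × (5603/63.906) = 0.223.
Since 0 < η < 1, the good is a necessity.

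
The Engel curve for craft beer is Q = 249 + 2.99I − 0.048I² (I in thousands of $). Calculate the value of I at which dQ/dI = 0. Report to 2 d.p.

31.15

dQ/dI = 2.99 − 0.096I.
The good is inferior where dQ/dI < 0. Setting dQ/dI = 0 gives I = 2.99 / 0.096 = 31.15.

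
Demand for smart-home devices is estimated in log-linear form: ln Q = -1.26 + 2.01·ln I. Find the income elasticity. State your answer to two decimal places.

2.01

In a log-linear demand, the coefficient on ln I is the income elasticity.
So η = 2.01.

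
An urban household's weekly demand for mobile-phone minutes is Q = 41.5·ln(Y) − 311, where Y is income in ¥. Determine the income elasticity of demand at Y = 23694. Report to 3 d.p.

At Y = 23694: Q = 107.029.
dQ/dY = 41.5/Y = 0.0017515 at this income.
η = (dQ/dY)·(Y/Q) = 0.0017515 × (23694/107.029) = 0.388.

0.388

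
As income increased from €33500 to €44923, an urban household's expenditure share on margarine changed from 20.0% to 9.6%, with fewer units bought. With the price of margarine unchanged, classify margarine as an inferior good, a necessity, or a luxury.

Quantity demanded falls as income rises, so η < 0.

inferior good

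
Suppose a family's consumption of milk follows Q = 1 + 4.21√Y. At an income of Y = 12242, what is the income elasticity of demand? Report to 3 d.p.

At Y = 12242: Q = 466.809.
dQ/dY = 4.21/(2√Y) = 0.0190251 at this income.
η = (dQ/dY)·(Y/Q) = 0.0190251 × (12242/466.809) = 0.499.

0.499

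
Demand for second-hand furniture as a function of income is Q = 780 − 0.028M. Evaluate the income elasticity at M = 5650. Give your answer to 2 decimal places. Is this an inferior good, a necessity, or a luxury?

-0.25 (inferior good)

At M = 5650: Q = 621.800.
dQ/dM = −0.028.
η = (dQ/dM)·(M/Q) = -0.028 × (5650/621.800) = -0.25.
Since η < 0, the good is an inferior good.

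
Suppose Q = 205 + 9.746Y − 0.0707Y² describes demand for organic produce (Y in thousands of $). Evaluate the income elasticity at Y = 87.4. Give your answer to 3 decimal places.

-0.442

At Y = 87.4: Q = 516.7401.
dQ/dY = 9.746 − 0.1414Y = -2.61236.
η = (dQ/dY)·(Y/Q) = -2.61236 × (87.4/516.7401) = -0.442.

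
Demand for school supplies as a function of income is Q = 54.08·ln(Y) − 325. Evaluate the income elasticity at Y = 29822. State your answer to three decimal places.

At Y = 29822: Q = 232.186.
dQ/dY = 54.08/Y = 0.00181343 at this income.
η = (dQ/dY)·(Y/Q) = 0.00181343 × (29822/232.186) = 0.233.

0.233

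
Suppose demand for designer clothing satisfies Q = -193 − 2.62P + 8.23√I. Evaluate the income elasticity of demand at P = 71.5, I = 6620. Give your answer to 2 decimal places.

1.16

At P = 71.5, I = 6620: Q = 289.291.
Holding P constant, ∂Q/∂I = 8.23/(2√I) = 0.0505756.
η_I = (∂Q/∂I)·(I/Q) = 0.0505756 × (6620/289.291) = 1.16.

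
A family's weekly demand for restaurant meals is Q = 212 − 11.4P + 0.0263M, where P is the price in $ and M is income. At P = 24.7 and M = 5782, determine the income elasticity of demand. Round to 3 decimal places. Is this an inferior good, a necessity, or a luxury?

1.844 (luxury)

At P = 24.7, M = 5782: Q = 82.487.
Holding P constant, ∂Q/∂M = 0.0263.
η_M = (∂Q/∂M)·(M/Q) = 0.0263 × (5782/82.487) = 1.844.
Since η > 1, this is a luxury.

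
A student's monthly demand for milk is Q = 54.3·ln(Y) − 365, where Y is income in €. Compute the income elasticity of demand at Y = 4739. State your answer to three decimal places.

At Y = 4739: Q = 94.572.
dQ/dY = 54.3/Y = 0.0114581 at this income.
η = (dQ/dY)·(Y/Q) = 0.0114581 × (4739/94.572) = 0.574.

0.574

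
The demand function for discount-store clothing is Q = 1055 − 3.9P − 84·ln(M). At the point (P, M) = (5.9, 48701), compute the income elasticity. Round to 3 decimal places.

At P = 5.9, M = 48701: Q = 125.340.
Holding P constant, ∂Q/∂M = -84/M = -0.00172481.
η_M = (∂Q/∂M)·(M/Q) = -0.00172481 × (48701/125.340) = -0.670.

-0.670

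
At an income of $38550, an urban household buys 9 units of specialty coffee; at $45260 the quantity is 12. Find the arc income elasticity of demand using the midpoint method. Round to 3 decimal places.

ΔQ = 12 − 9 = 3; midpoint Q̄ = (9 + 12)/2 = 10.5.
ΔI = 45260 − 38550 = 6710; midpoint Ī = (38550 + 45260)/2 = 41905.
η = (ΔQ/Q̄) ÷ (ΔI/Ī) = (3/10.5) ÷ (6710/41905) = 1.784.

1.784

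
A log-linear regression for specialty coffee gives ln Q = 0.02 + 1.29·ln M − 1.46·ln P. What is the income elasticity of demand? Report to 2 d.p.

1.29

In a log-linear demand, the coefficient on ln M is the income elasticity.
So η = 1.29.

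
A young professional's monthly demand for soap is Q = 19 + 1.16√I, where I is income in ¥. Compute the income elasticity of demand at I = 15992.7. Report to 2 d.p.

0.44

At I = 15992.7: Q = 165.696.
dQ/dI = 1.16/(2√I) = 0.00458635 at this income.
η = (dQ/dI)·(I/Q) = 0.00458635 × (15992.7/165.696) = 0.44.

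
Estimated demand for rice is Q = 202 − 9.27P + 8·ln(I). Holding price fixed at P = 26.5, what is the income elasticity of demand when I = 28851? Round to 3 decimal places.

0.208

At P = 26.5, I = 28851: Q = 38.504.
Holding P constant, ∂Q/∂I = 8/I = 0.000277287.
η_I = (∂Q/∂I)·(I/Q) = 0.000277287 × (28851/38.504) = 0.208.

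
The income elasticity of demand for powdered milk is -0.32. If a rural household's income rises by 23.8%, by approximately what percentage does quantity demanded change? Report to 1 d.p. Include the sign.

-7.6%

%ΔQ ≈ η × %ΔI = -0.32 × 23.8% = -7.6%.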